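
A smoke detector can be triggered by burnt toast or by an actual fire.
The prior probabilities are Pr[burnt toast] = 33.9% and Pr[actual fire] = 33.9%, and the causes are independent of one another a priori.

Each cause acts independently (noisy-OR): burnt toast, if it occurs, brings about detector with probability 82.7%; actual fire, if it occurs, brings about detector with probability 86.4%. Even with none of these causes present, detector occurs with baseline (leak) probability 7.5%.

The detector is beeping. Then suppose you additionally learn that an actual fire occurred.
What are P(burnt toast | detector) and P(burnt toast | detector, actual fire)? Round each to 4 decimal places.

P(burnt toast | detector) ≈ 0.5680; P(burnt toast | detector, actual fire) ≈ 0.3646

Under noisy-OR, P(detector | causes) = 1 − (1−0.075)·∏(1−qᵢ) over the active causes.
P(detector) = 0.075·0.661·0.661 + 0.8742·0.661·0.339 + 0.839975·0.339·0.661 + 0.978237·0.339·0.339 = 0.032769 + 0.195890 + 0.188221 + 0.112420 = 0.529300
Restricting to configurations with burnt toast present: 0.188221 + 0.112420 = 0.300641.
Hence the posterior is 0.300641/0.529300 ≈ 0.5680.

Now condition on the additional information:
Sum P(detector|·) weighted by the priors over both values of burnt toast:
  P(detector | actual fire) = 0.8742·0.661 + 0.978237·0.339
        = 0.577846 + 0.331622 = 0.909468
Keeping only the burnt toast-present terms gives 0.331622, so
  P(burnt toast | detector, actual fire) = 0.331622 / 0.909468 ≈ 0.3646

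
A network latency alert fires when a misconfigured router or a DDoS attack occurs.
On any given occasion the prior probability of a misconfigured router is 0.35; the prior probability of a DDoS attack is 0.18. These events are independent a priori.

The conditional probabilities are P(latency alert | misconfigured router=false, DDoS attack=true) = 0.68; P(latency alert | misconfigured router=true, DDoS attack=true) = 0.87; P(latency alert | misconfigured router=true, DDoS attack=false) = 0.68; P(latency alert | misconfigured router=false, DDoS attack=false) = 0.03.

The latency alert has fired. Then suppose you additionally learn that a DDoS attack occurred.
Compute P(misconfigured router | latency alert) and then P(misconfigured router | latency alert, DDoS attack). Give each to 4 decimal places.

For the numerator, keep only misconfigured router=true terms: 0.195160 + 0.054810 = 0.249970
Normalizer over all consistent configurations: 0.03×0.65×0.82 + 0.68×0.65×0.18 + 0.68×0.35×0.82 + 0.87×0.35×0.18 = 0.345520
P(misconfigured router | latency alert) = 0.249970/0.345520 ≈ 0.7235

Now also conditioning on DDoS attack=true:
By total probability over both values of misconfigured router:
  P(latency alert | DDoS attack) = 0.68·0.65 + 0.87·0.35
        = 0.442000 + 0.304500 = 0.746500
Configurations with misconfigured router contribute 0.304500, so
  P(misconfigured router | latency alert, DDoS attack) = 0.304500 / 0.746500 ≈ 0.4079

P(misconfigured router | latency alert) ≈ 0.7235; P(misconfigured router | latency alert, DDoS attack) ≈ 0.4079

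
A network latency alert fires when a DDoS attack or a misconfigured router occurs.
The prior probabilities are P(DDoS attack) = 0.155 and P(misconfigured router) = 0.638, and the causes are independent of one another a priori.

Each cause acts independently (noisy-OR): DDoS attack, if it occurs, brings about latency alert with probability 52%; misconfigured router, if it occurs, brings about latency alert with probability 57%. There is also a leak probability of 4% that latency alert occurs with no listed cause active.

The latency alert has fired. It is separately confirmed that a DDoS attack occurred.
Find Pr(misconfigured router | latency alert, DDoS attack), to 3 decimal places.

Under noisy-OR, P(latency alert | causes) = 1 − (1−0.04)·∏(1−qᵢ) over the active causes.
P(latency alert | DDoS attack) = 0.5392·0.362 + 0.801856·0.638 = 0.195190 + 0.511584 = 0.706774
Restricting to configurations with misconfigured router present: 0.801856·0.638 = 0.511584.
P(misconfigured router | latency alert, DDoS attack) = 0.511584 / 0.706774 ≈ 0.724

Pr(misconfigured router | latency alert, DDoS attack) ≈ 0.724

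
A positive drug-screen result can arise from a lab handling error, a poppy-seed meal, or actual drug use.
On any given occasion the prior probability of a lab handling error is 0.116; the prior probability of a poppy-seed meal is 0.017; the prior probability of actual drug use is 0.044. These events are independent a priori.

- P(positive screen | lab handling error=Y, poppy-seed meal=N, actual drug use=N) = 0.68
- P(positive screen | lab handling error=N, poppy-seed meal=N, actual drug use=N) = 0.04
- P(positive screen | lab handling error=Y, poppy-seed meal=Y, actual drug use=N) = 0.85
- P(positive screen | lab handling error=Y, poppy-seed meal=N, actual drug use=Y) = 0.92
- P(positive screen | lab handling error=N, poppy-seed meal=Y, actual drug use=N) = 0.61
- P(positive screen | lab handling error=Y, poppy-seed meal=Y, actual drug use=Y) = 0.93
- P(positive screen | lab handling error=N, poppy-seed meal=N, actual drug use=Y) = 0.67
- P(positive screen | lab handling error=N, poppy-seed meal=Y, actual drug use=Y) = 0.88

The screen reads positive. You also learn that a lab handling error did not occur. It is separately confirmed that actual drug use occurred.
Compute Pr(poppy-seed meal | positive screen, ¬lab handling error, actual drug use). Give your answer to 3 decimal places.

Pr(poppy-seed meal | positive screen, ¬lab handling error, actual drug use) ≈ 0.022

For the numerator, keep only poppy-seed meal=true terms: 0.88*0.017 = 0.014960
Normalizer over all consistent configurations: 0.67*0.983 + 0.88*0.017 = 0.673570
P(poppy-seed meal | positive screen, ¬lab handling error, actual drug use) = 0.014960/0.673570 ≈ 0.022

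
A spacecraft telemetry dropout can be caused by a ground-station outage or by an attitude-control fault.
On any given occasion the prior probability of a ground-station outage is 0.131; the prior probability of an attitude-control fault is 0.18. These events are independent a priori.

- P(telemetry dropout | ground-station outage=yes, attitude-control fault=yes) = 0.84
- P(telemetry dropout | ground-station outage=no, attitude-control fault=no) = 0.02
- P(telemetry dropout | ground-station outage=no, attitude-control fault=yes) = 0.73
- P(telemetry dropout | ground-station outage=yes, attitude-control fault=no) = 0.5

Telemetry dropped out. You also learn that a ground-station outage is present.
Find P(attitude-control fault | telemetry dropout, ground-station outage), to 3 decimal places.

P(attitude-control fault | telemetry dropout, ground-station outage) ≈ 0.269

Weight on attitude-control fault=true, given the evidence: 0.84*0.18 = 0.151200
Normalizer over all consistent configurations: 0.5*0.82 + 0.84*0.18 = 0.561200
Posterior = 0.151200 / 0.561200 ≈ 0.269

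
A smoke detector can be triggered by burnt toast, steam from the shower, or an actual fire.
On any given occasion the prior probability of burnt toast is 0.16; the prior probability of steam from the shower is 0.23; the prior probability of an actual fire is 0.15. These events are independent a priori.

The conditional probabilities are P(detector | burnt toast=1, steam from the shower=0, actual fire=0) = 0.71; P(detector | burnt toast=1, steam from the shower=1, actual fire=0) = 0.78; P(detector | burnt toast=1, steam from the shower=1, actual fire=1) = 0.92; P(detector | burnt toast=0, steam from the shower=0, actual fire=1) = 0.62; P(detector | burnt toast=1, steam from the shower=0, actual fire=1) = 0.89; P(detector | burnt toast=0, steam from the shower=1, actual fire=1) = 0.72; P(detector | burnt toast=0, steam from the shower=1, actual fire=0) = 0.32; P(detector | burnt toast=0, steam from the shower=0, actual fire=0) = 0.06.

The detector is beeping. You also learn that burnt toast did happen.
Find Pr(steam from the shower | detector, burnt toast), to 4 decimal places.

Pr(steam from the shower | detector, burnt toast) ≈ 0.2451

P(detector | burnt toast) = 0.71·0.77·0.85 + 0.89·0.77·0.15 + 0.78·0.23·0.85 + 0.92·0.23·0.15 = 0.464695 + 0.102795 + 0.152490 + 0.031740 = 0.751720
The steam from the shower-present share is 0.152490 + 0.031740 = 0.184230.
Hence the posterior is 0.184230/0.751720 ≈ 0.2451.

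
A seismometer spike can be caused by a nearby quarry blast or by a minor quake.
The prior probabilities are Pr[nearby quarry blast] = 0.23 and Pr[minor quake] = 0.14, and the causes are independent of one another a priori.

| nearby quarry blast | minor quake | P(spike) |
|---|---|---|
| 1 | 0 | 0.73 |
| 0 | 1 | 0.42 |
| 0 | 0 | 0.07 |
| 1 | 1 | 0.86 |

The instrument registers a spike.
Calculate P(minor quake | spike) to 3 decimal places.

P(minor quake | spike) ≈ 0.277

P(spike) = 0.07×0.77×0.86 + 0.42×0.77×0.14 + 0.73×0.23×0.86 + 0.86×0.23×0.14 = 0.046354 + 0.045276 + 0.144394 + 0.027692 = 0.263716
The minor quake-present share is 0.045276 + 0.027692 = 0.072968.
So P(minor quake | spike) = 0.072968/0.263716 ≈ 0.277.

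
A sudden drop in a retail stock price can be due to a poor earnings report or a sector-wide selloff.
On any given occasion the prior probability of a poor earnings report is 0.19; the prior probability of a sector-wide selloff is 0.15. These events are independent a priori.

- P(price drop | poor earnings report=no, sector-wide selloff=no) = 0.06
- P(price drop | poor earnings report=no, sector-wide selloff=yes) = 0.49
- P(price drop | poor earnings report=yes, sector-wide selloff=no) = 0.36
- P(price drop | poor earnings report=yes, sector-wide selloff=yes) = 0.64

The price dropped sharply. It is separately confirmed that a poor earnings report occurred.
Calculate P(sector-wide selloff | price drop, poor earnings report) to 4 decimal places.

P(sector-wide selloff | price drop, poor earnings report) ≈ 0.2388

Numerator (weight on configurations with sector-wide selloff): 0.64·0.15 = 0.096000
The normalizing constant is 0.36·0.85 + 0.64·0.15 = 0.402000
Posterior = 0.096000 / 0.402000 ≈ 0.2388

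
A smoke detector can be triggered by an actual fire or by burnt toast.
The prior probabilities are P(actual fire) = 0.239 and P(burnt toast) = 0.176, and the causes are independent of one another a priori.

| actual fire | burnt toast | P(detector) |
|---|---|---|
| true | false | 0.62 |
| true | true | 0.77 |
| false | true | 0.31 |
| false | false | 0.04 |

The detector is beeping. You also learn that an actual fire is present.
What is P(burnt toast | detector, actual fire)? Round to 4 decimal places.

P(burnt toast | detector, actual fire) ≈ 0.2097

Enumerate both values of burnt toast and weight by the priors:
  P(detector | actual fire) = 0.62·0.824 + 0.77·0.176
        = 0.510880 + 0.135520 = 0.646400
Keeping only the burnt toast-present terms gives 0.135520, so
  P(burnt toast | detector, actual fire) = 0.135520 / 0.646400 ≈ 0.2097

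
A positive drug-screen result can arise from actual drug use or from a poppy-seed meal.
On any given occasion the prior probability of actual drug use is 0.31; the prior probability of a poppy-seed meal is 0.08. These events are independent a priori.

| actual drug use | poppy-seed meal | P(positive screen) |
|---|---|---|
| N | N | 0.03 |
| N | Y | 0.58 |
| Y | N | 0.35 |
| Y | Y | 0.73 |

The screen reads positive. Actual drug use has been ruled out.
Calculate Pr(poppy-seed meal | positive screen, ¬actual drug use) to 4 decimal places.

Pr(poppy-seed meal | positive screen, ¬actual drug use) ≈ 0.6270

P(positive screen | ¬actual drug use) = 0.03·0.92 + 0.58·0.08 = 0.027600 + 0.046400 = 0.074000
Of this, 0.046400 comes from 0.58·0.08 (the poppy-seed meal=true cases).
P(poppy-seed meal | positive screen, ¬actual drug use) = 0.046400 / 0.074000 ≈ 0.6270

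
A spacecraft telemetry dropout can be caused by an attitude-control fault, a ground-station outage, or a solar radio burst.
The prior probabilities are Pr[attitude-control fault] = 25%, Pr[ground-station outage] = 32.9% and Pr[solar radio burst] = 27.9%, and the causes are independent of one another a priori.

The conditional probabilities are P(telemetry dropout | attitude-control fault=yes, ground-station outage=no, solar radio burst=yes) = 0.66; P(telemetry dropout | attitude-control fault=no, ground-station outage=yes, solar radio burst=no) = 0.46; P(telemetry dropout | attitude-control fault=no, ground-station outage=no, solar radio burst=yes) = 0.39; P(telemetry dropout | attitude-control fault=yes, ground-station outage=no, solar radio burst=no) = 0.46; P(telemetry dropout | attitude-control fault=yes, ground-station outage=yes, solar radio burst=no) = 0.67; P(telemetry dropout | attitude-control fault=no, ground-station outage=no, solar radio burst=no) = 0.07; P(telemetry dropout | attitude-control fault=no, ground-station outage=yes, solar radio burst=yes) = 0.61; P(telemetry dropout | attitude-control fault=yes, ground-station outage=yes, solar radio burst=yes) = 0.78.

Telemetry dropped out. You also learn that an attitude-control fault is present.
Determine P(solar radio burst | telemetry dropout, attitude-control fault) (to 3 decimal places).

Sum P(telemetry dropout|·) weighted by the priors over the 4 (ground-station outage, solar radio burst) configurations:
  P(telemetry dropout | attitude-control fault) = 0.46×0.671×0.721 + 0.66×0.671×0.279 + 0.67×0.329×0.721 + 0.78×0.329×0.279
        = 0.222544 + 0.123558 + 0.158930 + 0.071597 = 0.576629
Configurations with solar radio burst contribute 0.195155, so
  P(solar radio burst | telemetry dropout, attitude-control fault) = 0.195155 / 0.576629 ≈ 0.338

P(solar radio burst | telemetry dropout, attitude-control fault) ≈ 0.338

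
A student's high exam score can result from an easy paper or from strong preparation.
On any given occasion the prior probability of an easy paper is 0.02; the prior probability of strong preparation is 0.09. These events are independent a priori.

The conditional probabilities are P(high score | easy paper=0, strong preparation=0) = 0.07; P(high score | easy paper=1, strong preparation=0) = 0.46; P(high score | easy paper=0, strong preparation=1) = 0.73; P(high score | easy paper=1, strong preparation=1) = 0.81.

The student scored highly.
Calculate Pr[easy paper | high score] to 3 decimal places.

P(high score) = 0.07×0.98×0.91 + 0.73×0.98×0.09 + 0.46×0.02×0.91 + 0.81×0.02×0.09 = 0.062426 + 0.064386 + 0.008372 + 0.001458 = 0.136642
Of this, 0.009830 comes from 0.008372 + 0.001458 (the easy paper=true cases).
P(easy paper | high score) = 0.009830 / 0.136642 ≈ 0.072

Pr[easy paper | high score] ≈ 0.072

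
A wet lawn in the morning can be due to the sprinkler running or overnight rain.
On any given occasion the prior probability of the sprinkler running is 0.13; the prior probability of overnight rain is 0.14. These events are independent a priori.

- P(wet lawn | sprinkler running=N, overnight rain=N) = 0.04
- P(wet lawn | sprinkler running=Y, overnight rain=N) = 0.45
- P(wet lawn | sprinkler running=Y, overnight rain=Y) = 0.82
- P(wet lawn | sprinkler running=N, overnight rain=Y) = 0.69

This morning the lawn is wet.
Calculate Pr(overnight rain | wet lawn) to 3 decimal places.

Numerator (weight on configurations with overnight rain): 0.084042 + 0.014924 = 0.098966
Normalizer over all consistent configurations: 0.04·0.87·0.86 + 0.69·0.87·0.14 + 0.45·0.13·0.86 + 0.82·0.13·0.14 = 0.179204
P(overnight rain | wet lawn) = 0.098966/0.179204 ≈ 0.552

Pr(overnight rain | wet lawn) ≈ 0.552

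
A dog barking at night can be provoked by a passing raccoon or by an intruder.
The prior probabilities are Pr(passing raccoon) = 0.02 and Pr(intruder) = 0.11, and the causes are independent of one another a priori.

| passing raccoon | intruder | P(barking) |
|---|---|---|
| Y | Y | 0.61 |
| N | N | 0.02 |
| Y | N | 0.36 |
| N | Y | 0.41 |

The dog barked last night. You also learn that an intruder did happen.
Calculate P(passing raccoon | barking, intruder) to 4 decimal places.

P(barking | intruder) = 0.41*0.98 + 0.61*0.02 = 0.401800 + 0.012200 = 0.414000
Restricting to configurations with passing raccoon present: 0.61*0.02 = 0.012200.
P(passing raccoon | barking, intruder) = 0.012200 / 0.414000 ≈ 0.0295

P(passing raccoon | barking, intruder) ≈ 0.0295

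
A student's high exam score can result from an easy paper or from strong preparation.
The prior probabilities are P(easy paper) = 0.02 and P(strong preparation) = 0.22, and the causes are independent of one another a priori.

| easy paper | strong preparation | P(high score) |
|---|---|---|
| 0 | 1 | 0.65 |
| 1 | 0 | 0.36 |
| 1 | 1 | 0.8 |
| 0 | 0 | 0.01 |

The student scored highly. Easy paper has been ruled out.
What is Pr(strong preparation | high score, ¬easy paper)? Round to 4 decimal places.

Pr(strong preparation | high score, ¬easy paper) ≈ 0.9483

For the numerator, keep only strong preparation=true terms: 0.65·0.22 = 0.143000
Denominator P(high score | ¬easy paper): 0.01·0.78 + 0.65·0.22 = 0.150800
P(strong preparation | high score, ¬easy paper) = 0.143000/0.150800 ≈ 0.9483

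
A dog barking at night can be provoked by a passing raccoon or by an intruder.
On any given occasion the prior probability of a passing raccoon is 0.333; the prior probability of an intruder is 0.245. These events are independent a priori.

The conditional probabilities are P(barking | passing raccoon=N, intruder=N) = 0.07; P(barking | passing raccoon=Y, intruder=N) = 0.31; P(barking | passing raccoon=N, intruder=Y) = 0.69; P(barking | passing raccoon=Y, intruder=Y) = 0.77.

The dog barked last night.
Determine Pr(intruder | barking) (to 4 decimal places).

P(barking) = 0.07*0.667*0.755 + 0.69*0.667*0.245 + 0.31*0.333*0.755 + 0.77*0.333*0.245 = 0.035251 + 0.112756 + 0.077939 + 0.062820 = 0.288766
The intruder-present share is 0.112756 + 0.062820 = 0.175576.
So P(intruder | barking) = 0.175576/0.288766 ≈ 0.6080.

Pr(intruder | barking) ≈ 0.6080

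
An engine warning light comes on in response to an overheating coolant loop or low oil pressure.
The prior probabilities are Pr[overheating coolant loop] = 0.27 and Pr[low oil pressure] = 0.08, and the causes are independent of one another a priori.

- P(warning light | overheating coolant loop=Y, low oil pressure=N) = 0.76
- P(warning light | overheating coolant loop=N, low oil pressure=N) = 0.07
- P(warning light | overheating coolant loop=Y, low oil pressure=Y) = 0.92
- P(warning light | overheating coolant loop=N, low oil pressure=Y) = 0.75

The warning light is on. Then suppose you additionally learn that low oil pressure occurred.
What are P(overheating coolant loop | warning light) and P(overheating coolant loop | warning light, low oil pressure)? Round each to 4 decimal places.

P(warning light) = 0.07×0.73×0.92 + 0.75×0.73×0.08 + 0.76×0.27×0.92 + 0.92×0.27×0.08 = 0.047012 + 0.043800 + 0.188784 + 0.019872 = 0.299468
Of this, 0.208656 comes from 0.188784 + 0.019872 (the overheating coolant loop=true cases).
Hence the posterior is 0.208656/0.299468 ≈ 0.6968.

Now also conditioning on low oil pressure=true:
Weight on overheating coolant loop=true, given the evidence: 0.92×0.27 = 0.248400
The normalizing constant is 0.75×0.73 + 0.92×0.27 = 0.795900
P(overheating coolant loop | warning light, low oil pressure) = 0.248400/0.795900 ≈ 0.3121

P(overheating coolant loop | warning light) ≈ 0.6968; P(overheating coolant loop | warning light, low oil pressure) ≈ 0.3121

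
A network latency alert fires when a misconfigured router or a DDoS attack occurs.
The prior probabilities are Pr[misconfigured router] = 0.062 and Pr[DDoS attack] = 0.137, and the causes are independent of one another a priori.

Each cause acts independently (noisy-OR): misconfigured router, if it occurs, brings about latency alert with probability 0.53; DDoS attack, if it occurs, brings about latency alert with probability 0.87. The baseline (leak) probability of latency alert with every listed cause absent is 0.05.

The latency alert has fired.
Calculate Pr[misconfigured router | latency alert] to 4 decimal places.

Under noisy-OR, P(latency alert | causes) = 1 − (1−0.05)·∏(1−qᵢ) over the active causes.
For the numerator, keep only misconfigured router=true terms: 0.029616 + 0.008001 = 0.037617
The normalizing constant is 0.05×0.938×0.863 + 0.8765×0.938×0.137 + 0.5535×0.062×0.863 + 0.941955×0.062×0.137 = 0.190728
Posterior = 0.037617 / 0.190728 ≈ 0.1972

Pr[misconfigured router | latency alert] ≈ 0.1972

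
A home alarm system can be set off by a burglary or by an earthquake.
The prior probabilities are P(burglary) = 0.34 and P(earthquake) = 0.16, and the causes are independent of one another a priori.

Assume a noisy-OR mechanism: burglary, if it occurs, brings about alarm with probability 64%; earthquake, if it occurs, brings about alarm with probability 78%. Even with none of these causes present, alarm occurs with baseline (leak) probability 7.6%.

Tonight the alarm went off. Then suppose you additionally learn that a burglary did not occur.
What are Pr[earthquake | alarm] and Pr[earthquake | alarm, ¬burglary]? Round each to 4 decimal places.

Pr[earthquake | alarm] ≈ 0.3663; Pr[earthquake | alarm, ¬burglary] ≈ 0.6663

Under noisy-OR, P(alarm | causes) = 1 − (1−0.076)·∏(1−qᵢ) over the active causes.
By total probability over the 4 (burglary, earthquake) configurations:
  P(alarm) = 0.076×0.66×0.84 + 0.79672×0.66×0.16 + 0.66736×0.34×0.84 + 0.926819×0.34×0.16
        = 0.042134 + 0.084134 + 0.190598 + 0.050419 = 0.367285
Configurations with earthquake contribute 0.134553, so
  P(earthquake | alarm) = 0.134553 / 0.367285 ≈ 0.3663

Now condition on the additional information:
P(alarm | ¬burglary) = 0.076·0.84 + 0.79672·0.16 = 0.063840 + 0.127475 = 0.191315
Of this, 0.127475 comes from 0.79672·0.16 (the earthquake=true cases).
P(earthquake | alarm, ¬burglary) = 0.127475 / 0.191315 ≈ 0.6663
With burglary excluded, earthquake must carry more of the explanatory weight for the alarm.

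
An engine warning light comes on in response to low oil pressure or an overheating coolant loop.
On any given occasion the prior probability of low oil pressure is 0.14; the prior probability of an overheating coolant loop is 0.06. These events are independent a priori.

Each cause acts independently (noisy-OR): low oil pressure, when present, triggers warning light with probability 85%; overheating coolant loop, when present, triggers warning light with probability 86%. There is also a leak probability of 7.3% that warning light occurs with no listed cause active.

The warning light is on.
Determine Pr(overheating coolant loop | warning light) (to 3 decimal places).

Under noisy-OR, P(warning light | causes) = 1 − (1−0.073)·∏(1−qᵢ) over the active causes.
Sum P(warning light|·) weighted by the priors over the 4 (low oil pressure, overheating coolant loop) configurations:
  P(warning light) = 0.073*0.86*0.94 + 0.87022*0.86*0.06 + 0.86095*0.14*0.94 + 0.980533*0.14*0.06
        = 0.059013 + 0.044903 + 0.113301 + 0.008236 = 0.225453
The terms with overheating coolant loop present sum to 0.053139, so
  P(overheating coolant loop | warning light) = 0.053139 / 0.225453 ≈ 0.236

Pr(overheating coolant loop | warning light) ≈ 0.236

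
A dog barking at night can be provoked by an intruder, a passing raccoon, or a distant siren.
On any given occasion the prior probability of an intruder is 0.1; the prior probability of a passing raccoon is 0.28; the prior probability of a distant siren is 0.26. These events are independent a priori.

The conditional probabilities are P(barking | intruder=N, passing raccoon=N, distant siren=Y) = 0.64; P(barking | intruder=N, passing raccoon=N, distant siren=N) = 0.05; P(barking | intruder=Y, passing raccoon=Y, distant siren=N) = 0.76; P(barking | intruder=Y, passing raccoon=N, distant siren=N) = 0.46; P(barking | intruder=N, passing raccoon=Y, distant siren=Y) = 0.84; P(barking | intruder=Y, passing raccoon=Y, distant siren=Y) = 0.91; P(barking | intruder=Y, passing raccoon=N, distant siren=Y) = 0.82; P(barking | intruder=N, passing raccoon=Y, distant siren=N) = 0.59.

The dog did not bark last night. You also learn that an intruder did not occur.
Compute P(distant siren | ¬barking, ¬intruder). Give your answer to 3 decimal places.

P(distant siren | ¬barking, ¬intruder) ≈ 0.118

P(¬barking | ¬intruder) = 0.95×0.72×0.74 + 0.36×0.72×0.26 + 0.41×0.28×0.74 + 0.16×0.28×0.26 = 0.506160 + 0.067392 + 0.084952 + 0.011648 = 0.670152
Restricting to configurations with distant siren present: 0.067392 + 0.011648 = 0.079040.
So P(distant siren | ¬barking, ¬intruder) = 0.079040/0.670152 ≈ 0.118.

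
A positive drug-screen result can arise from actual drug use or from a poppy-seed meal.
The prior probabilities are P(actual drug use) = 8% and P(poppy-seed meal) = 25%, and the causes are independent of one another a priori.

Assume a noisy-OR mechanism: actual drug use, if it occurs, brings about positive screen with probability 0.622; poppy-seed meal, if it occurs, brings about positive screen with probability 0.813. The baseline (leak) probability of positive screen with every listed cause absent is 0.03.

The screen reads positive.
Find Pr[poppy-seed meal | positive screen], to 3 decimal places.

Under noisy-OR, P(positive screen | causes) = 1 − (1−0.03)·∏(1−qᵢ) over the active causes.
Numerator (weight on configurations with poppy-seed meal): 0.188280 + 0.018629 = 0.206909
The normalizing constant is 0.03*0.92*0.75 + 0.81861*0.92*0.25 + 0.63334*0.08*0.75 + 0.931435*0.08*0.25 = 0.265609
Posterior = 0.206909 / 0.265609 ≈ 0.779

Pr[poppy-seed meal | positive screen] ≈ 0.779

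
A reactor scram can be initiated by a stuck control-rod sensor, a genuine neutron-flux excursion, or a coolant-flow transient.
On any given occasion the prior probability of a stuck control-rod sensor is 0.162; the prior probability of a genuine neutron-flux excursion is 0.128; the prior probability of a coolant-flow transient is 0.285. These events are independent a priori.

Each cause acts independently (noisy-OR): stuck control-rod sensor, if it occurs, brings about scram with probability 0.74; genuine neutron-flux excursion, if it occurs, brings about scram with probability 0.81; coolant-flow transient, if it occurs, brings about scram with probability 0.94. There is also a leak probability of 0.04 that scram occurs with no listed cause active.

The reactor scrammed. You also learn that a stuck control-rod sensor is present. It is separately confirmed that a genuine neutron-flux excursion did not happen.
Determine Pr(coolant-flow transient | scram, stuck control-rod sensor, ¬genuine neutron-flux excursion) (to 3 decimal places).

Pr(coolant-flow transient | scram, stuck control-rod sensor, ¬genuine neutron-flux excursion) ≈ 0.344

Under noisy-OR, P(scram | causes) = 1 − (1−0.04)·∏(1−qᵢ) over the active causes.
Enumerate both values of coolant-flow transient and weight by the priors:
  P(scram | stuck control-rod sensor, ¬genuine neutron-flux excursion) = 0.7504·0.715 + 0.985024·0.285
        = 0.536536 + 0.280732 = 0.817268
Configurations with coolant-flow transient contribute 0.280732, so
  P(coolant-flow transient | scram, stuck control-rod sensor, ¬genuine neutron-flux excursion) = 0.280732 / 0.817268 ≈ 0.344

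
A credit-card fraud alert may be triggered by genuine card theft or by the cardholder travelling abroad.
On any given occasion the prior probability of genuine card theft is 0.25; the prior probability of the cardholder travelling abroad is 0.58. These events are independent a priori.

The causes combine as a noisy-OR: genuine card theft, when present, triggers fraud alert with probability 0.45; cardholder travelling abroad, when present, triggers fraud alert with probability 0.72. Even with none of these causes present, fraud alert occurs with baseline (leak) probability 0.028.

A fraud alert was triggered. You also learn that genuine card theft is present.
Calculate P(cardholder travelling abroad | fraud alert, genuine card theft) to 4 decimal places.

Under noisy-OR, P(fraud alert | causes) = 1 − (1−0.028)·∏(1−qᵢ) over the active causes.
Enumerate both values of cardholder travelling abroad and weight by the priors:
  P(fraud alert | genuine card theft) = 0.4654×0.42 + 0.850312×0.58
        = 0.195468 + 0.493181 = 0.688649
The terms with cardholder travelling abroad present sum to 0.493181, so
  P(cardholder travelling abroad | fraud alert, genuine card theft) = 0.493181 / 0.688649 ≈ 0.7162

P(cardholder travelling abroad | fraud alert, genuine card theft) ≈ 0.7162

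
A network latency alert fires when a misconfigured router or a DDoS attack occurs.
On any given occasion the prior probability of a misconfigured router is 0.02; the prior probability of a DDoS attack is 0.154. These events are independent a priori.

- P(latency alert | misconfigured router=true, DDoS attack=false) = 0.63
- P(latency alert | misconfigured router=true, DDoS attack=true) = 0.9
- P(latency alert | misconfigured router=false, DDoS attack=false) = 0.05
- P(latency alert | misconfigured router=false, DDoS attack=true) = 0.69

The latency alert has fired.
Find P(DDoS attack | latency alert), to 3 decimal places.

P(latency alert) = 0.05·0.98·0.846 + 0.69·0.98·0.154 + 0.63·0.02·0.846 + 0.9·0.02·0.154 = 0.041454 + 0.104135 + 0.010660 + 0.002772 = 0.159021
The DDoS attack-present share is 0.104135 + 0.002772 = 0.106907.
P(DDoS attack | latency alert) = 0.106907 / 0.159021 ≈ 0.672

P(DDoS attack | latency alert) ≈ 0.672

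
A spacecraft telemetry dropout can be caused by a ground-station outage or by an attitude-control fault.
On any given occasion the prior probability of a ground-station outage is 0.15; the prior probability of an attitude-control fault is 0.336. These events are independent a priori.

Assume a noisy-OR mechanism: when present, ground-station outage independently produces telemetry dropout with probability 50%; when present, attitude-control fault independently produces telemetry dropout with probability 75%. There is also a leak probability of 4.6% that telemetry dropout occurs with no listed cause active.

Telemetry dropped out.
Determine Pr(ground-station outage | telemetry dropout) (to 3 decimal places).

Pr(ground-station outage | telemetry dropout) ≈ 0.284

Under noisy-OR, P(telemetry dropout | causes) = 1 − (1−0.046)·∏(1−qᵢ) over the active causes.
Weight on ground-station outage=true, given the evidence: 0.052091 + 0.044390 = 0.096481
Normalizer over all consistent configurations: 0.046·0.85·0.664 + 0.7615·0.85·0.336 + 0.523·0.15·0.664 + 0.88075·0.15·0.336 = 0.339927
P(ground-station outage | telemetry dropout) = 0.096481/0.339927 ≈ 0.284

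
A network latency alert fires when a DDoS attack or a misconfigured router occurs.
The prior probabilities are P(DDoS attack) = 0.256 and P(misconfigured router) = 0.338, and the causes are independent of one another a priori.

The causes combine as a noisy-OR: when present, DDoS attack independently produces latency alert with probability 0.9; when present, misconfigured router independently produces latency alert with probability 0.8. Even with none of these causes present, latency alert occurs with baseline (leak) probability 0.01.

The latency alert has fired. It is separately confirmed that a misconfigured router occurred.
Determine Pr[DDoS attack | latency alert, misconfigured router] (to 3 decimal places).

Under noisy-OR, P(latency alert | causes) = 1 − (1−0.01)·∏(1−qᵢ) over the active causes.
P(latency alert | misconfigured router) = 0.802*0.744 + 0.9802*0.256 = 0.596688 + 0.250931 = 0.847619
The DDoS attack-present share is 0.9802*0.256 = 0.250931.
Hence the posterior is 0.250931/0.847619 ≈ 0.296.

Pr[DDoS attack | latency alert, misconfigured router] ≈ 0.296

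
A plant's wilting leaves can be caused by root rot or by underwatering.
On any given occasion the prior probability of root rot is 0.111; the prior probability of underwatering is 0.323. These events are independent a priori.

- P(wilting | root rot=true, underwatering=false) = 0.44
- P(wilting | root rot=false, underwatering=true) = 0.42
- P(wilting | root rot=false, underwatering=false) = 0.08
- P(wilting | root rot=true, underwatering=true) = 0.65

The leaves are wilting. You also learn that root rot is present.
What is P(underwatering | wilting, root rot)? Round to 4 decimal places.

P(underwatering | wilting, root rot) ≈ 0.4134

For the numerator, keep only underwatering=true terms: 0.65·0.323 = 0.209950
Normalizer over all consistent configurations: 0.44·0.677 + 0.65·0.323 = 0.507830
P(underwatering | wilting, root rot) = 0.209950/0.507830 ≈ 0.4134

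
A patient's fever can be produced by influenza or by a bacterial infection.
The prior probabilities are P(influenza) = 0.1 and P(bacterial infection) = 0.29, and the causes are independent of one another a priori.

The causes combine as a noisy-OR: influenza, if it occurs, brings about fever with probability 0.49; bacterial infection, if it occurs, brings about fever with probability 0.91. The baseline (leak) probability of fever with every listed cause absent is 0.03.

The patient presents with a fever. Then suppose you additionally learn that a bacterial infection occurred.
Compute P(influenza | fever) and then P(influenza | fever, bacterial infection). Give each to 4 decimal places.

P(influenza | fever) ≈ 0.1981; P(influenza | fever, bacterial infection) ≈ 0.1042

Under noisy-OR, P(fever | causes) = 1 − (1−0.03)·∏(1−qᵢ) over the active causes.
Enumerate the 4 (influenza, bacterial infection) configurations and weight by the priors:
  P(fever) = 0.03×0.9×0.71 + 0.9127×0.9×0.29 + 0.5053×0.1×0.71 + 0.955477×0.1×0.29
        = 0.019170 + 0.238215 + 0.035876 + 0.027709 = 0.320970
The terms with influenza present sum to 0.063585, so
  P(influenza | fever) = 0.063585 / 0.320970 ≈ 0.1981

Now condition on the additional information:
Numerator (weight on configurations with influenza): 0.955477×0.1 = 0.095548
Normalizer over all consistent configurations: 0.9127×0.9 + 0.955477×0.1 = 0.916978
P(influenza | fever, bacterial infection) = 0.095548/0.916978 ≈ 0.1042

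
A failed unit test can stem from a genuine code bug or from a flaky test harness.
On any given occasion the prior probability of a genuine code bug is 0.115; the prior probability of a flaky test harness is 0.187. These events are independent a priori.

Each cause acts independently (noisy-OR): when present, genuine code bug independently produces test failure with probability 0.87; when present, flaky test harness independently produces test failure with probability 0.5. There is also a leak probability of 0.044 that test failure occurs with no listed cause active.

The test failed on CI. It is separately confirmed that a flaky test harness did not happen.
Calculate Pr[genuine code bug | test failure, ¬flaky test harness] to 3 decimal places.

Under noisy-OR, P(test failure | causes) = 1 − (1−0.044)·∏(1−qᵢ) over the active causes.
P(test failure | ¬flaky test harness) = 0.044*0.885 + 0.87572*0.115 = 0.038940 + 0.100708 = 0.139648
The genuine code bug-present share is 0.87572*0.115 = 0.100708.
So P(genuine code bug | test failure, ¬flaky test harness) = 0.100708/0.139648 ≈ 0.721.

Pr[genuine code bug | test failure, ¬flaky test harness] ≈ 0.721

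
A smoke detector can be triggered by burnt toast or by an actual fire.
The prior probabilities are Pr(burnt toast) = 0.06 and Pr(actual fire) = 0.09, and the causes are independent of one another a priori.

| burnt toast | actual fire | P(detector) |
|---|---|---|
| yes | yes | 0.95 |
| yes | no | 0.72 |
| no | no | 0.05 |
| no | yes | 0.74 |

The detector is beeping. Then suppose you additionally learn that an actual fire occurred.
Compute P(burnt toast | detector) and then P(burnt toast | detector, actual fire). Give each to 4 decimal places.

P(burnt toast | detector) ≈ 0.2966; P(burnt toast | detector, actual fire) ≈ 0.0757

P(detector) = 0.05·0.94·0.91 + 0.74·0.94·0.09 + 0.72·0.06·0.91 + 0.95·0.06·0.09 = 0.042770 + 0.062604 + 0.039312 + 0.005130 = 0.149816
Restricting to configurations with burnt toast present: 0.039312 + 0.005130 = 0.044442.
So P(burnt toast | detector) = 0.044442/0.149816 ≈ 0.2966.

With the extra evidence:
P(detector | actual fire) = 0.74×0.94 + 0.95×0.06 = 0.695600 + 0.057000 = 0.752600
The burnt toast-present share is 0.95×0.06 = 0.057000.
Hence the posterior is 0.057000/0.752600 ≈ 0.0757.
Conditioning on actual fire lowers the posterior on burnt toast: the classic explaining-away effect in a common-effect structure.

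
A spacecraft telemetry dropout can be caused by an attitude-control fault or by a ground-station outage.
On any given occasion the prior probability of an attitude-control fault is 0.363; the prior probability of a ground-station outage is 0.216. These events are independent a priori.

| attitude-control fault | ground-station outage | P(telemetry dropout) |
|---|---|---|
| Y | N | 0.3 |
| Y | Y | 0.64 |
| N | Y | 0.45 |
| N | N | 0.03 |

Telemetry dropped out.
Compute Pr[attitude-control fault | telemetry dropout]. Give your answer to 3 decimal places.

Pr[attitude-control fault | telemetry dropout] ≈ 0.638

By total probability over the 4 (attitude-control fault, ground-station outage) configurations:
  P(telemetry dropout) = 0.03·0.637·0.784 + 0.45·0.637·0.216 + 0.3·0.363·0.784 + 0.64·0.363·0.216
        = 0.014982 + 0.061916 + 0.085378 + 0.050181 = 0.212457
Keeping only the attitude-control fault-present terms gives 0.135559, so
  P(attitude-control fault | telemetry dropout) = 0.135559 / 0.212457 ≈ 0.638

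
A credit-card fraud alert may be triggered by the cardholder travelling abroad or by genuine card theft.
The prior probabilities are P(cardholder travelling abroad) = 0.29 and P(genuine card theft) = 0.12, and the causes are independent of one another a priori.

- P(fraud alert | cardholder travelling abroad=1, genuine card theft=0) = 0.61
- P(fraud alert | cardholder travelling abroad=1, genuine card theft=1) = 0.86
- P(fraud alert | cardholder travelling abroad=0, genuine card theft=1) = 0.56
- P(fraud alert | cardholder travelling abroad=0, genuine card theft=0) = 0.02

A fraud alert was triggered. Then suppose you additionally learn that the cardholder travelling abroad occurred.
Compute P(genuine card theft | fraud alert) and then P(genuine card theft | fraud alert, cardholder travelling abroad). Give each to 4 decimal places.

P(fraud alert) = 0.02×0.71×0.88 + 0.56×0.71×0.12 + 0.61×0.29×0.88 + 0.86×0.29×0.12 = 0.012496 + 0.047712 + 0.155672 + 0.029928 = 0.245808
Restricting to configurations with genuine card theft present: 0.047712 + 0.029928 = 0.077640.
So P(genuine card theft | fraud alert) = 0.077640/0.245808 ≈ 0.3159.

Now condition on the additional information:
P(fraud alert | cardholder travelling abroad) = 0.61*0.88 + 0.86*0.12 = 0.536800 + 0.103200 = 0.640000
Of this, 0.103200 comes from 0.86*0.12 (the genuine card theft=true cases).
P(genuine card theft | fraud alert, cardholder travelling abroad) = 0.103200 / 0.640000 ≈ 0.1613
The drop from 0.3159 to 0.1613 is the explaining-away (discounting) effect.

P(genuine card theft | fraud alert) ≈ 0.3159; P(genuine card theft | fraud alert, cardholder travelling abroad) ≈ 0.1613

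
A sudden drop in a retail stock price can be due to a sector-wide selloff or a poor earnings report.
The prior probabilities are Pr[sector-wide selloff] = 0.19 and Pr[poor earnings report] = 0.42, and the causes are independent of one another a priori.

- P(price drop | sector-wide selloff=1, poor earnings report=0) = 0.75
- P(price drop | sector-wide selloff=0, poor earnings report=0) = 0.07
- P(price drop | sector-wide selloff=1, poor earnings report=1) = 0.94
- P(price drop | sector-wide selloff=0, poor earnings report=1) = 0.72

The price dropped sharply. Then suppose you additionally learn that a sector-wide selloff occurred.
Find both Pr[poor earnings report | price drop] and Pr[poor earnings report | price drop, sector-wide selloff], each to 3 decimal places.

Pr[poor earnings report | price drop] ≈ 0.735; Pr[poor earnings report | price drop, sector-wide selloff] ≈ 0.476

Numerator (weight on configurations with poor earnings report): 0.244944 + 0.075012 = 0.319956
The normalizing constant is 0.07×0.81×0.58 + 0.72×0.81×0.42 + 0.75×0.19×0.58 + 0.94×0.19×0.42 = 0.435492
Posterior = 0.319956 / 0.435492 ≈ 0.735

With the extra evidence:
P(price drop | sector-wide selloff) = 0.75*0.58 + 0.94*0.42 = 0.435000 + 0.394800 = 0.829800
Of this, 0.394800 comes from 0.94*0.42 (the poor earnings report=true cases).
P(poor earnings report | price drop, sector-wide selloff) = 0.394800 / 0.829800 ≈ 0.476
— sector-wide selloff explains away the evidence for poor earnings report.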